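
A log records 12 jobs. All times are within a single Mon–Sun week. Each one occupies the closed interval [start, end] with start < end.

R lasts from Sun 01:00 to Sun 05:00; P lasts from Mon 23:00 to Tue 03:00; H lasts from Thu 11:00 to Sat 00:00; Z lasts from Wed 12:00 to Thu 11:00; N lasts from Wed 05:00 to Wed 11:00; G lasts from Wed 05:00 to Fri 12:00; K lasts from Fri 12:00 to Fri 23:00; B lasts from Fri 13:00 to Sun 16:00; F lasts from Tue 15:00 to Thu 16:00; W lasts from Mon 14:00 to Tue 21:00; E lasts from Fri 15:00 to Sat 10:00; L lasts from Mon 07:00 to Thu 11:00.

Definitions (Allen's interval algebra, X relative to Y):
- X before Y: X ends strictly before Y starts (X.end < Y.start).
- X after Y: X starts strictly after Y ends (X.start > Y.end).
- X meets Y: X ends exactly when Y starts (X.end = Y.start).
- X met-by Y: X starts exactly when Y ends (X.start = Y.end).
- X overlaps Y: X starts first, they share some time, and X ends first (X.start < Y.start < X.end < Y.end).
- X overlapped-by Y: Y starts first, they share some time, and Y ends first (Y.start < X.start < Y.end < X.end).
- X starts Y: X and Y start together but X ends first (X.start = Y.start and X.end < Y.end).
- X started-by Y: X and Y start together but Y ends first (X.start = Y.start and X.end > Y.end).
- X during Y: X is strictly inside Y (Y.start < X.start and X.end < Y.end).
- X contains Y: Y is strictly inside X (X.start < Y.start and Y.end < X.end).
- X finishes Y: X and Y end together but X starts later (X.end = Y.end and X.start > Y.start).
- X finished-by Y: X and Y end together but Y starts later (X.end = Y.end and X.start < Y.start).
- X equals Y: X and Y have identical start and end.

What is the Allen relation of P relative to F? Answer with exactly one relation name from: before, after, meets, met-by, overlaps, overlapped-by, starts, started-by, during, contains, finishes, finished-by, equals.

P = [Mon 23:00, Tue 03:00]; F = [Tue 15:00, Thu 16:00].
Compare endpoints: P.start < F.start, P.start < F.end, P.end < F.start, P.end < F.end.
That pattern is 'before'.

before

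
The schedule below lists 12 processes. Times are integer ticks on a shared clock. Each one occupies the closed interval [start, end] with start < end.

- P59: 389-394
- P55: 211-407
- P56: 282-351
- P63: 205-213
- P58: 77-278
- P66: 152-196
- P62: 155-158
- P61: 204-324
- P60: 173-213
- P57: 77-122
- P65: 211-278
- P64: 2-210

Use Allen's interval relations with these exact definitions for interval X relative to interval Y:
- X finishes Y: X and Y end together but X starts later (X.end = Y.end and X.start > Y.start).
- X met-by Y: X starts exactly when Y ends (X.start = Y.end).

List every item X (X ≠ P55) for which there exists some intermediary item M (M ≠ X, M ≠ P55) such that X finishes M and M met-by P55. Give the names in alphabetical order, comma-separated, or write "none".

none

Target P55 = [211, 407].
Intermediaries M with M met-by P55: none.
Union: none.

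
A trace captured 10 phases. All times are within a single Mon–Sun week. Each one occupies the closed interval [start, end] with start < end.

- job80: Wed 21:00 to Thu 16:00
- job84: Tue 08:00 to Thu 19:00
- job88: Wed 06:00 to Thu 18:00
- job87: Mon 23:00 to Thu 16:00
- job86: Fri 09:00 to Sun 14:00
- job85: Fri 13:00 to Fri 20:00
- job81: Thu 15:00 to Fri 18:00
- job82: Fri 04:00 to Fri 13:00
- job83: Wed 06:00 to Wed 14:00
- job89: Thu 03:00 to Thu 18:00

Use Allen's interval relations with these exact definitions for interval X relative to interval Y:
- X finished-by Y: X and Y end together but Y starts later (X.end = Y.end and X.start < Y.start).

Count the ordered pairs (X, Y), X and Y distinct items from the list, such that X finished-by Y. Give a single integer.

2

Checking all 90 ordered pairs for relation 'finished-by'; matching pairs in alphabetical order:
(job87, job80): job87 finished-by job80 ✓
(job88, job89): job88 finished-by job89 ✓
Count: 2.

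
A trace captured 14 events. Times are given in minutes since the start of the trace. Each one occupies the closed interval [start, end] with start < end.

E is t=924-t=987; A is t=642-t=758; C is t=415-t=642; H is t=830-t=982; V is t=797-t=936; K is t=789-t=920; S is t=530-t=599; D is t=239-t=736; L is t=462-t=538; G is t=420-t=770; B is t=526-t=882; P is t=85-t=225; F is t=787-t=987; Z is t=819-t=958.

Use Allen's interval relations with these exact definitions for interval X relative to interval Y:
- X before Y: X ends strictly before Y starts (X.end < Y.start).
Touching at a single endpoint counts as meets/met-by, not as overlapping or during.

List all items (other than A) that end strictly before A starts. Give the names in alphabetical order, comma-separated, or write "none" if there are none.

L, P, S

Target A = [t=642, t=758].
B [t=526, t=882] → contains → no.
C [t=415, t=642] → meets → no.
D [t=239, t=736] → overlaps → no.
E [t=924, t=987] → after → no.
F [t=787, t=987] → after → no.
G [t=420, t=770] → contains → no.
H [t=830, t=982] → after → no.
K [t=789, t=920] → after → no.
L [t=462, t=538] → before → yes.
P [t=85, t=225] → before → yes.
S [t=530, t=599] → before → yes.
V [t=797, t=936] → after → no.
Z [t=819, t=958] → after → no.
Result: L, P, S.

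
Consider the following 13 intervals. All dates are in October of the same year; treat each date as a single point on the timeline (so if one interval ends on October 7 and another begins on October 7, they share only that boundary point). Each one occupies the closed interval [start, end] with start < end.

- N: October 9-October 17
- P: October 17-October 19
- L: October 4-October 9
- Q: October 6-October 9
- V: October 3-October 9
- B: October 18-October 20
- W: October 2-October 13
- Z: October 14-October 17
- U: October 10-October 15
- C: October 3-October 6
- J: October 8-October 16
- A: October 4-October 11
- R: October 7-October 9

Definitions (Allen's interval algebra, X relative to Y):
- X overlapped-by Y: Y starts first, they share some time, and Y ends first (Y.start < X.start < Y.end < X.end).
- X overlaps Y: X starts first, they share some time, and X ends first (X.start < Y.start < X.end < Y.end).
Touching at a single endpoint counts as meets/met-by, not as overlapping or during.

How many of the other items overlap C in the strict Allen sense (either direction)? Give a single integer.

Target C = [October 3, October 6].
A [October 4, October 11] → overlapped-by → counts.
B [October 18, October 20] → after → no.
J [October 8, October 16] → after → no.
L [October 4, October 9] → overlapped-by → counts.
N [October 9, October 17] → after → no.
P [October 17, October 19] → after → no.
Q [October 6, October 9] → met-by → no.
R [October 7, October 9] → after → no.
U [October 10, October 15] → after → no.
V [October 3, October 9] → started-by → no.
W [October 2, October 13] → contains → no.
Z [October 14, October 17] → after → no.
Total: 2.

2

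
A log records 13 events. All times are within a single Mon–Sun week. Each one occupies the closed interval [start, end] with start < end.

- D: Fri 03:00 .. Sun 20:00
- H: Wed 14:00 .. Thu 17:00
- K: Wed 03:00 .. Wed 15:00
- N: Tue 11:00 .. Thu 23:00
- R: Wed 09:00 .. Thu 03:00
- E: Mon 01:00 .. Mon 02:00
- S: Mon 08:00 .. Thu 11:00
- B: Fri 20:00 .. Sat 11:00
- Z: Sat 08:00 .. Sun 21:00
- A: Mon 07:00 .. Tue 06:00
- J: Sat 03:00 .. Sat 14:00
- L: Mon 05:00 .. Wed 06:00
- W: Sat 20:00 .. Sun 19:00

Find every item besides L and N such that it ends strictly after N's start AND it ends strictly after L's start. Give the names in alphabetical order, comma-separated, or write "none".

Conditions: its end is strictly after N's start (X.end > Tue 11:00) AND its end is strictly after L's start (X.end > Mon 05:00).
A: end Tue 06:00 > Tue 11:00? ✗; end Tue 06:00 > Mon 05:00? ✓ → no.
B: end Sat 11:00 > Tue 11:00? ✓; end Sat 11:00 > Mon 05:00? ✓ → yes.
D: end Sun 20:00 > Tue 11:00? ✓; end Sun 20:00 > Mon 05:00? ✓ → yes.
E: end Mon 02:00 > Tue 11:00? ✗; end Mon 02:00 > Mon 05:00? ✗ → no.
H: end Thu 17:00 > Tue 11:00? ✓; end Thu 17:00 > Mon 05:00? ✓ → yes.
J: end Sat 14:00 > Tue 11:00? ✓; end Sat 14:00 > Mon 05:00? ✓ → yes.
K: end Wed 15:00 > Tue 11:00? ✓; end Wed 15:00 > Mon 05:00? ✓ → yes.
R: end Thu 03:00 > Tue 11:00? ✓; end Thu 03:00 > Mon 05:00? ✓ → yes.
S: end Thu 11:00 > Tue 11:00? ✓; end Thu 11:00 > Mon 05:00? ✓ → yes.
W: end Sun 19:00 > Tue 11:00? ✓; end Sun 19:00 > Mon 05:00? ✓ → yes.
Z: end Sun 21:00 > Tue 11:00? ✓; end Sun 21:00 > Mon 05:00? ✓ → yes.
Result: B, D, H, J, K, R, S, W, Z.

B, D, H, J, K, R, S, W, Z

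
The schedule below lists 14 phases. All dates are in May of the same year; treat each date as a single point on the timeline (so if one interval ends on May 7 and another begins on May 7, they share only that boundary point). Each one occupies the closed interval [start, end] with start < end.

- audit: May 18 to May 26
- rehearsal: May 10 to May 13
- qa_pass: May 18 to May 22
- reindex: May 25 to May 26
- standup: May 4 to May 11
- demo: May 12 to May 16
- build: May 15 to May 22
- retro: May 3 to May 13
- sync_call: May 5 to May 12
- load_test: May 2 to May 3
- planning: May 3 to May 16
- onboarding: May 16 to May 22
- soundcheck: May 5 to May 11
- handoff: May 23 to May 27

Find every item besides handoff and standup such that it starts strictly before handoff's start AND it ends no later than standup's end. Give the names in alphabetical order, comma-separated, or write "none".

load_test, soundcheck

Conditions: its start is strictly before handoff's start (X.start < May 23) AND its end is no later than standup's end (X.end <= May 11).
audit: start May 18 < May 23? ✓; end May 26 <= May 11? ✗ → no.
build: start May 15 < May 23? ✓; end May 22 <= May 11? ✗ → no.
demo: start May 12 < May 23? ✓; end May 16 <= May 11? ✗ → no.
load_test: start May 2 < May 23? ✓; end May 3 <= May 11? ✓ → yes.
onboarding: start May 16 < May 23? ✓; end May 22 <= May 11? ✗ → no.
planning: start May 3 < May 23? ✓; end May 16 <= May 11? ✗ → no.
qa_pass: start May 18 < May 23? ✓; end May 22 <= May 11? ✗ → no.
rehearsal: start May 10 < May 23? ✓; end May 13 <= May 11? ✗ → no.
reindex: start May 25 < May 23? ✗; end May 26 <= May 11? ✗ → no.
retro: start May 3 < May 23? ✓; end May 13 <= May 11? ✗ → no.
soundcheck: start May 5 < May 23? ✓; end May 11 <= May 11? ✓ → yes.
sync_call: start May 5 < May 23? ✓; end May 12 <= May 11? ✗ → no.
Result: load_test, soundcheck.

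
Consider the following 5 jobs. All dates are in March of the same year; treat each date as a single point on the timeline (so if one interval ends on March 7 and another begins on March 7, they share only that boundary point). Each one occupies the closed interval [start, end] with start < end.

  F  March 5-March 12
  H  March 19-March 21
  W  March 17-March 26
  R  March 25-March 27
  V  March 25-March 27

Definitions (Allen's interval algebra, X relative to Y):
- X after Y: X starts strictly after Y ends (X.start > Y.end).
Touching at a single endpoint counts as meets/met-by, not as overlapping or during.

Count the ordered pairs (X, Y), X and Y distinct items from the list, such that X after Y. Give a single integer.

6

Checking all 20 ordered pairs for relation 'after'; matching pairs in alphabetical order:
(H, F): H after F ✓
(R, F): R after F ✓
(R, H): R after H ✓
(V, F): V after F ✓
(V, H): V after H ✓
(W, F): W after F ✓
Count: 6.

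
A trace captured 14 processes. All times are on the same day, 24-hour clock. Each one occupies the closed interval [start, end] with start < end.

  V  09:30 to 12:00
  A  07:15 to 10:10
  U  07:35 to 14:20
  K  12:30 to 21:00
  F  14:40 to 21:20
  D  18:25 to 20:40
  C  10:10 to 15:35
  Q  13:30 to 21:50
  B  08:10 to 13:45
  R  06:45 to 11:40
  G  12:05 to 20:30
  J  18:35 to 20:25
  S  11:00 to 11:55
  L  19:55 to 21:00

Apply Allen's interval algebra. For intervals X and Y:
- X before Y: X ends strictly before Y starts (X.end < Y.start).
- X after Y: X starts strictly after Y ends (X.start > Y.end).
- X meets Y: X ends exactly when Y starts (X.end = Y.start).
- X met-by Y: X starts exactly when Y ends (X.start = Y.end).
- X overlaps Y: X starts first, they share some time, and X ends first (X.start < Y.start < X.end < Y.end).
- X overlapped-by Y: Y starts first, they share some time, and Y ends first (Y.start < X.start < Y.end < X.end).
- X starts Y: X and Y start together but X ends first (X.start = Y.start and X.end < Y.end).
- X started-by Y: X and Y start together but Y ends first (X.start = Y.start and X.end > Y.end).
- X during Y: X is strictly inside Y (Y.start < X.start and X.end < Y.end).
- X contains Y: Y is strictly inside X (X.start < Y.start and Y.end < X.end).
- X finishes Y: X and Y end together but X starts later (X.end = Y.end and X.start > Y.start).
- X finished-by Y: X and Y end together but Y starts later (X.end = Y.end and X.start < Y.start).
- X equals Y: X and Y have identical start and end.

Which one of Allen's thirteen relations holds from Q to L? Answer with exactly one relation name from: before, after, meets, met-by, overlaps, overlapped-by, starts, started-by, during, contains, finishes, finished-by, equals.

contains

Q = [13:30, 21:50]; L = [19:55, 21:00].
Compare endpoints: Q.start < L.start, Q.start < L.end, Q.end > L.start, Q.end > L.end.
That pattern is 'contains'.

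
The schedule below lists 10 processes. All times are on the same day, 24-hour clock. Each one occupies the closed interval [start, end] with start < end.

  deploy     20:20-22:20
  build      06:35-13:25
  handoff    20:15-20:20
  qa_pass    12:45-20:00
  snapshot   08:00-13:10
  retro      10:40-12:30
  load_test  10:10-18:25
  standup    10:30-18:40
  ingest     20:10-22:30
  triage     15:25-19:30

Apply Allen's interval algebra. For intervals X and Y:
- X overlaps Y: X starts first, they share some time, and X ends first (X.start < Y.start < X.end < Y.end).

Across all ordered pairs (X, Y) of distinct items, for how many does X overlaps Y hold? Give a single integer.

Checking all 90 ordered pairs for relation 'overlaps'; matching pairs in alphabetical order:
(build, load_test): build overlaps load_test ✓
(build, qa_pass): build overlaps qa_pass ✓
(build, standup): build overlaps standup ✓
(load_test, qa_pass): load_test overlaps qa_pass ✓
(load_test, standup): load_test overlaps standup ✓
(load_test, triage): load_test overlaps triage ✓
(snapshot, load_test): snapshot overlaps load_test ✓
(snapshot, qa_pass): snapshot overlaps qa_pass ✓
(snapshot, standup): snapshot overlaps standup ✓
(standup, qa_pass): standup overlaps qa_pass ✓
(standup, triage): standup overlaps triage ✓
Count: 11.

11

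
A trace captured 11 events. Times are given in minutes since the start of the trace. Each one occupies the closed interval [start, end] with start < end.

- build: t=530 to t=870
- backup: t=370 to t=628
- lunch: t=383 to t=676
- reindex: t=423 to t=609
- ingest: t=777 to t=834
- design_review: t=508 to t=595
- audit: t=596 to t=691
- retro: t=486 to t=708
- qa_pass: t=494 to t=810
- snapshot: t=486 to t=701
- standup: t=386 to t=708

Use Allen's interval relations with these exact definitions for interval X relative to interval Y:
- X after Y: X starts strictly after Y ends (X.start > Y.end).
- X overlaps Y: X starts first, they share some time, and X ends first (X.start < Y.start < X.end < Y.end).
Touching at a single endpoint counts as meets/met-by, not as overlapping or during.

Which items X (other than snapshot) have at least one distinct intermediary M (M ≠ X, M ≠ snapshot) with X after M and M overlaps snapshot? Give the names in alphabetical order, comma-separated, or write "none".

Target snapshot = [t=486, t=701].
Intermediaries M with M overlaps snapshot: backup, lunch, reindex.
Via backup — items with X after backup: ingest.
Via lunch — items with X after lunch: ingest.
Via reindex — items with X after reindex: ingest.
Union: ingest.

ingest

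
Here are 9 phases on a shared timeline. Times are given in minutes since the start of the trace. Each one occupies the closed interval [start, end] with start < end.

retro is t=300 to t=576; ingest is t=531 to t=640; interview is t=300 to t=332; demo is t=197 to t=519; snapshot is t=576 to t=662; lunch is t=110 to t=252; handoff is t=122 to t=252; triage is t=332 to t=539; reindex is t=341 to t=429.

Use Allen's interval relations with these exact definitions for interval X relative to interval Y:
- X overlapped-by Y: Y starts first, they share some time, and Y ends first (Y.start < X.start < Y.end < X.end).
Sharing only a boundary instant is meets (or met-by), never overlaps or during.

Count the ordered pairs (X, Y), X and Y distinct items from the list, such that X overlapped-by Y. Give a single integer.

Checking all 72 ordered pairs for relation 'overlapped-by'; matching pairs in alphabetical order:
(demo, handoff): demo overlapped-by handoff ✓
(demo, lunch): demo overlapped-by lunch ✓
(ingest, retro): ingest overlapped-by retro ✓
(ingest, triage): ingest overlapped-by triage ✓
(retro, demo): retro overlapped-by demo ✓
(snapshot, ingest): snapshot overlapped-by ingest ✓
(triage, demo): triage overlapped-by demo ✓
Count: 7.

7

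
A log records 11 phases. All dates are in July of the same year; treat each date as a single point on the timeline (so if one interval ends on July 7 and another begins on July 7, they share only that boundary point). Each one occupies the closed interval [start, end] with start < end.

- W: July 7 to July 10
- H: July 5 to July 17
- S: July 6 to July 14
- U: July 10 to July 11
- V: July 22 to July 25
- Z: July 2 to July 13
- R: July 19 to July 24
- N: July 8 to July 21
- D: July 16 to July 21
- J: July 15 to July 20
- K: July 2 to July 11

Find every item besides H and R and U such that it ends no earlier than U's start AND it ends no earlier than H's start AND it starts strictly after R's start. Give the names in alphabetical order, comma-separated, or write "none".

V

Conditions: its end is no earlier than U's start (X.end >= July 10) AND its end is no earlier than H's start (X.end >= July 5) AND its start is strictly after R's start (X.start > July 19).
D: end July 21 >= July 10? ✓; end July 21 >= July 5? ✓; start July 16 > July 19? ✗ → no.
J: end July 20 >= July 10? ✓; end July 20 >= July 5? ✓; start July 15 > July 19? ✗ → no.
K: end July 11 >= July 10? ✓; end July 11 >= July 5? ✓; start July 2 > July 19? ✗ → no.
N: end July 21 >= July 10? ✓; end July 21 >= July 5? ✓; start July 8 > July 19? ✗ → no.
S: end July 14 >= July 10? ✓; end July 14 >= July 5? ✓; start July 6 > July 19? ✗ → no.
V: end July 25 >= July 10? ✓; end July 25 >= July 5? ✓; start July 22 > July 19? ✓ → yes.
W: end July 10 >= July 10? ✓; end July 10 >= July 5? ✓; start July 7 > July 19? ✗ → no.
Z: end July 13 >= July 10? ✓; end July 13 >= July 5? ✓; start July 2 > July 19? ✗ → no.
Result: V.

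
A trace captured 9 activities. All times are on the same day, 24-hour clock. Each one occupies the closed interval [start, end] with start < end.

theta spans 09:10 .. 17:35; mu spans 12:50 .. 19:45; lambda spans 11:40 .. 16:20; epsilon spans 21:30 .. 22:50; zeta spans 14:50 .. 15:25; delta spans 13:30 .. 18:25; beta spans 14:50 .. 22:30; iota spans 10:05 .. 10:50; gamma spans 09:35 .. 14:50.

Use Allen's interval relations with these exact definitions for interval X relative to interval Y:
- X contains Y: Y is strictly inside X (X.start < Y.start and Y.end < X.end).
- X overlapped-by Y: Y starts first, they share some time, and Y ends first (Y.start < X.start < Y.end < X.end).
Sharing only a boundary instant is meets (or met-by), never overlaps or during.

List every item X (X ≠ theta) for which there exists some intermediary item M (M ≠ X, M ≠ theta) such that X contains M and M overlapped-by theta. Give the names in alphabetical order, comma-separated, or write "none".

mu

Target theta = [09:10, 17:35].
Intermediaries M with M overlapped-by theta: beta, delta, mu.
Via beta — items with X contains beta: none.
Via delta — items with X contains delta: mu.
Via mu — items with X contains mu: none.
Union: mu.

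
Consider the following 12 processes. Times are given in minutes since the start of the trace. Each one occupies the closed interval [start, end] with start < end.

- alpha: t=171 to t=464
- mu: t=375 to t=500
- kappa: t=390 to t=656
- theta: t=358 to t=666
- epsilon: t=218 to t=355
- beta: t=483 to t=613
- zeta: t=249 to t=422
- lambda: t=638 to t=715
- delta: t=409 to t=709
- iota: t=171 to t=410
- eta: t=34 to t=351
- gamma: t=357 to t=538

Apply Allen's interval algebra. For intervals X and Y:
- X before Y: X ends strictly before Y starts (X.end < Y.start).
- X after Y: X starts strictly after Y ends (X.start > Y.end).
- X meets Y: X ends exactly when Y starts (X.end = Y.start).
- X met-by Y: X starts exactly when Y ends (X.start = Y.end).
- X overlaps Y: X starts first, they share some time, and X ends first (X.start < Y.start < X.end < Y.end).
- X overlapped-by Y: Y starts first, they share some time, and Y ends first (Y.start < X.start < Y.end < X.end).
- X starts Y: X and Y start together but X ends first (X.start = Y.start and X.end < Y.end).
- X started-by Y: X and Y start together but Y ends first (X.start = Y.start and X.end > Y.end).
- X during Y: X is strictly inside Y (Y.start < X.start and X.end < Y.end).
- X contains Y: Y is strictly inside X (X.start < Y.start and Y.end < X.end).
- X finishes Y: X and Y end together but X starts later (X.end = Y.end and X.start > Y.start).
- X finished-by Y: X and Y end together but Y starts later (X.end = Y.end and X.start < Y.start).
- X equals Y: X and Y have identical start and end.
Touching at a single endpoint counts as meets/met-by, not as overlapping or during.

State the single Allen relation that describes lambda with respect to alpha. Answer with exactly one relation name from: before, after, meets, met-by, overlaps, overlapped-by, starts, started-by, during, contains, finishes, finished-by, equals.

lambda = [t=638, t=715]; alpha = [t=171, t=464].
Compare endpoints: lambda.start > alpha.start, lambda.start > alpha.end, lambda.end > alpha.start, lambda.end > alpha.end.
That pattern is 'after'.

after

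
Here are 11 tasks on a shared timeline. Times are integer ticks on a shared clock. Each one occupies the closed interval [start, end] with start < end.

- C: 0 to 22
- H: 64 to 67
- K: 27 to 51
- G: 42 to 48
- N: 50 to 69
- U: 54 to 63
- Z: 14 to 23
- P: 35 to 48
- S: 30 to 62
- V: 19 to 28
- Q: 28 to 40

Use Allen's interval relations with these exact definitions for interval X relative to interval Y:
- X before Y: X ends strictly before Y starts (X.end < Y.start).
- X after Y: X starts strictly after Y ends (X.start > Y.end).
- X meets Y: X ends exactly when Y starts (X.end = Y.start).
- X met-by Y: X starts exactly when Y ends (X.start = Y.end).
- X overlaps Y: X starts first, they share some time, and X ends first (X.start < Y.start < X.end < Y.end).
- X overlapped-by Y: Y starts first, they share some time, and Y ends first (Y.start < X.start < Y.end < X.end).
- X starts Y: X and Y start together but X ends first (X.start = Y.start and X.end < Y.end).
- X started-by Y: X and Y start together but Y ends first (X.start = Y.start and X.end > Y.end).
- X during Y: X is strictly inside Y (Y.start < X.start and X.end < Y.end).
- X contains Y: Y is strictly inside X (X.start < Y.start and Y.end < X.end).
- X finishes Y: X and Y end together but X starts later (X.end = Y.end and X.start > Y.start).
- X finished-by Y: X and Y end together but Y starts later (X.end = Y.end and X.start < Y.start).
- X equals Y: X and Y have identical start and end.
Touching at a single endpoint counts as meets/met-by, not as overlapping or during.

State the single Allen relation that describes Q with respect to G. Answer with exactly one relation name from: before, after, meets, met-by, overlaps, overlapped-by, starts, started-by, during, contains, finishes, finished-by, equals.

Q = [28, 40]; G = [42, 48].
Compare endpoints: Q.start < G.start, Q.start < G.end, Q.end < G.start, Q.end < G.end.
That pattern is 'before'.

before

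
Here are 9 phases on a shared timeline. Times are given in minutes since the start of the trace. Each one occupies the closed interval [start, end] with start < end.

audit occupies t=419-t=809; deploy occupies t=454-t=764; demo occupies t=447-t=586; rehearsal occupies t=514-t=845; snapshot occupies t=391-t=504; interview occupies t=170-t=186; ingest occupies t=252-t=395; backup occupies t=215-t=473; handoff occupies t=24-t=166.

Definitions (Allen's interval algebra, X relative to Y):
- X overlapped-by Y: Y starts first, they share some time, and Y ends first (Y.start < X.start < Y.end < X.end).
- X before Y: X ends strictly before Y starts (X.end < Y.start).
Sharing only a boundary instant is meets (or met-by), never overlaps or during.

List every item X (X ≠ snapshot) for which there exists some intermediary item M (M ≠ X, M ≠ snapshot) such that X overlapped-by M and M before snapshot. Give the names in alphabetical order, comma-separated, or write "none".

none

Target snapshot = [t=391, t=504].
Intermediaries M with M before snapshot: handoff, interview.
Via handoff — items with X overlapped-by handoff: none.
Via interview — items with X overlapped-by interview: none.
Union: none.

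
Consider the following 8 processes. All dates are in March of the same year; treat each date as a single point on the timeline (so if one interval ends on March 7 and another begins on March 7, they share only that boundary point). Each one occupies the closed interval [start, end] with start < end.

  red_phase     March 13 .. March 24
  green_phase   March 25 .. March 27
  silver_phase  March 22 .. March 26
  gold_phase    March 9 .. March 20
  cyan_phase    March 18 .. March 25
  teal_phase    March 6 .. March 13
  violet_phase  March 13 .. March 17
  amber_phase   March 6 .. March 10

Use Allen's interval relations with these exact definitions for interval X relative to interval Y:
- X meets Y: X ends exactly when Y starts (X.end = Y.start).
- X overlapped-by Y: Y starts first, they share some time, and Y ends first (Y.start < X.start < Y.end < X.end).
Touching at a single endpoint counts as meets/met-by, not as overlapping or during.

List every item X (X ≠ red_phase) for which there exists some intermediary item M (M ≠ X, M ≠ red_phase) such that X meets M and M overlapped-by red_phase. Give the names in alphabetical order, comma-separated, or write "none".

none

Target red_phase = [March 13, March 24].
Intermediaries M with M overlapped-by red_phase: cyan_phase, silver_phase.
Via cyan_phase — items with X meets cyan_phase: none.
Via silver_phase — items with X meets silver_phase: none.
Union: none.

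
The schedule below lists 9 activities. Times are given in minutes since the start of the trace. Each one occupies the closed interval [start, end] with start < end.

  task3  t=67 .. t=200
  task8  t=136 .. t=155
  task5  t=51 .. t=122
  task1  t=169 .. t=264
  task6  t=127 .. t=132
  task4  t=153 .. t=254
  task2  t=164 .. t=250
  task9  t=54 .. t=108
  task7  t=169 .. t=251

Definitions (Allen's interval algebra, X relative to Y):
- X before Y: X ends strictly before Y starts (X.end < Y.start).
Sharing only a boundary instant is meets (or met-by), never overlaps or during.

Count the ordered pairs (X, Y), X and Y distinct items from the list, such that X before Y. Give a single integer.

Checking all 72 ordered pairs for relation 'before'; matching pairs in alphabetical order:
(task5, task1): task5 before task1 ✓
(task5, task2): task5 before task2 ✓
(task5, task4): task5 before task4 ✓
(task5, task6): task5 before task6 ✓
(task5, task7): task5 before task7 ✓
(task5, task8): task5 before task8 ✓
(task6, task1): task6 before task1 ✓
(task6, task2): task6 before task2 ✓
(task6, task4): task6 before task4 ✓
(task6, task7): task6 before task7 ✓
(task6, task8): task6 before task8 ✓
(task8, task1): task8 before task1 ✓
(task8, task2): task8 before task2 ✓
(task8, task7): task8 before task7 ✓
(task9, task1): task9 before task1 ✓
(task9, task2): task9 before task2 ✓
(task9, task4): task9 before task4 ✓
(task9, task6): task9 before task6 ✓
(task9, task7): task9 before task7 ✓
(task9, task8): task9 before task8 ✓
Count: 20.

20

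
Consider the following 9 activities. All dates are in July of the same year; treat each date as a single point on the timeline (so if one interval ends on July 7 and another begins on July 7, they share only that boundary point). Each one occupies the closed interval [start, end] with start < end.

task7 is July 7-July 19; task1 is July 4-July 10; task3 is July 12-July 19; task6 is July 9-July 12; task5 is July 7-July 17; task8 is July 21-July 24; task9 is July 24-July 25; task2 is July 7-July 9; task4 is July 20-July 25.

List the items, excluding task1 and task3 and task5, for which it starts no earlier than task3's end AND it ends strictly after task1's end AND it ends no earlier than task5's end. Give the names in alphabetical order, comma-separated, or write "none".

task4, task8, task9

Conditions: its start is no earlier than task3's end (X.start >= July 19) AND its end is strictly after task1's end (X.end > July 10) AND its end is no earlier than task5's end (X.end >= July 17).
task2: start July 7 >= July 19? ✗; end July 9 > July 10? ✗; end July 9 >= July 17? ✗ → no.
task4: start July 20 >= July 19? ✓; end July 25 > July 10? ✓; end July 25 >= July 17? ✓ → yes.
task6: start July 9 >= July 19? ✗; end July 12 > July 10? ✓; end July 12 >= July 17? ✗ → no.
task7: start July 7 >= July 19? ✗; end July 19 > July 10? ✓; end July 19 >= July 17? ✓ → no.
task8: start July 21 >= July 19? ✓; end July 24 > July 10? ✓; end July 24 >= July 17? ✓ → yes.
task9: start July 24 >= July 19? ✓; end July 25 > July 10? ✓; end July 25 >= July 17? ✓ → yes.
Result: task4, task8, task9.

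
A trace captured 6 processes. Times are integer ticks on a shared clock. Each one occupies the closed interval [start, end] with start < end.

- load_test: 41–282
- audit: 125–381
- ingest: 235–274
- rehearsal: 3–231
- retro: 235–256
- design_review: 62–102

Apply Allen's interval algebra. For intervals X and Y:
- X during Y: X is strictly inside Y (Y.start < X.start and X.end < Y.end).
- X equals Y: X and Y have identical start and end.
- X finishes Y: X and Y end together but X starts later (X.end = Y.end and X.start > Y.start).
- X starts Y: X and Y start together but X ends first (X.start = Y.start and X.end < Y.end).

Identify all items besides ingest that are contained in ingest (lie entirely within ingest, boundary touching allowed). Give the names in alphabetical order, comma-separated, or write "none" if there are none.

Target ingest = [235, 274].
audit [125, 381] → contains → no.
design_review [62, 102] → before → no.
load_test [41, 282] → contains → no.
rehearsal [3, 231] → before → no.
retro [235, 256] → starts → yes.
Result: retro.

retro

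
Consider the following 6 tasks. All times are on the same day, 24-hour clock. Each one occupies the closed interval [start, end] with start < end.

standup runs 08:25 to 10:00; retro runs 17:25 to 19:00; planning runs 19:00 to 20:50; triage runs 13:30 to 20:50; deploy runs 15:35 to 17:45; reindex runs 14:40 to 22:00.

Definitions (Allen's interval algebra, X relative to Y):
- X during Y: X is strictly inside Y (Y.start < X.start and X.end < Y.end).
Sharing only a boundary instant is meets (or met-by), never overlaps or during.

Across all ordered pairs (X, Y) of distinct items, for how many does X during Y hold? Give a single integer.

Checking all 30 ordered pairs for relation 'during'; matching pairs in alphabetical order:
(deploy, reindex): deploy during reindex ✓
(deploy, triage): deploy during triage ✓
(planning, reindex): planning during reindex ✓
(retro, reindex): retro during reindex ✓
(retro, triage): retro during triage ✓
Count: 5.

5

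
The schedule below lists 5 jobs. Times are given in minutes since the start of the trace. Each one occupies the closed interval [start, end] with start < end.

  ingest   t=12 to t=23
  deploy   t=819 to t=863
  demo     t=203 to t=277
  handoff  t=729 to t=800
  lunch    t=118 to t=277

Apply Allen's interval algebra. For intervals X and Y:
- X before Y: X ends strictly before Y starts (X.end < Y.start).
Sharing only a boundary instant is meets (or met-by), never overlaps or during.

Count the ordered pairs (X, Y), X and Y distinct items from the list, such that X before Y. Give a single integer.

Checking all 20 ordered pairs for relation 'before'; matching pairs in alphabetical order:
(demo, deploy): demo before deploy ✓
(demo, handoff): demo before handoff ✓
(handoff, deploy): handoff before deploy ✓
(ingest, demo): ingest before demo ✓
(ingest, deploy): ingest before deploy ✓
(ingest, handoff): ingest before handoff ✓
(ingest, lunch): ingest before lunch ✓
(lunch, deploy): lunch before deploy ✓
(lunch, handoff): lunch before handoff ✓
Count: 9.

9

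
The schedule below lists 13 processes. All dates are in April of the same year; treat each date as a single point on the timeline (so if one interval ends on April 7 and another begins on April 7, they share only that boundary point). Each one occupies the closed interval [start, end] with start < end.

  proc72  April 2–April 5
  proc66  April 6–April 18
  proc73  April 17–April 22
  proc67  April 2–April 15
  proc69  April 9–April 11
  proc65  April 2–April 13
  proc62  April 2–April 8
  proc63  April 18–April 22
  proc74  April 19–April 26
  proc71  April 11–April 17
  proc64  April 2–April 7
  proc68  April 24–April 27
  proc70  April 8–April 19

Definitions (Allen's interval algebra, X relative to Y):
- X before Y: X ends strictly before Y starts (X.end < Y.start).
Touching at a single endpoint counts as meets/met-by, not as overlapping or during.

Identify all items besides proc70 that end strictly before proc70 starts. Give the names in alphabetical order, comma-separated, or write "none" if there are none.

proc64, proc72

Target proc70 = [April 8, April 19].
proc62 [April 2, April 8] → meets → no.
proc63 [April 18, April 22] → overlapped-by → no.
proc64 [April 2, April 7] → before → yes.
proc65 [April 2, April 13] → overlaps → no.
proc66 [April 6, April 18] → overlaps → no.
proc67 [April 2, April 15] → overlaps → no.
proc68 [April 24, April 27] → after → no.
proc69 [April 9, April 11] → during → no.
proc71 [April 11, April 17] → during → no.
proc72 [April 2, April 5] → before → yes.
proc73 [April 17, April 22] → overlapped-by → no.
proc74 [April 19, April 26] → met-by → no.
Result: proc64, proc72.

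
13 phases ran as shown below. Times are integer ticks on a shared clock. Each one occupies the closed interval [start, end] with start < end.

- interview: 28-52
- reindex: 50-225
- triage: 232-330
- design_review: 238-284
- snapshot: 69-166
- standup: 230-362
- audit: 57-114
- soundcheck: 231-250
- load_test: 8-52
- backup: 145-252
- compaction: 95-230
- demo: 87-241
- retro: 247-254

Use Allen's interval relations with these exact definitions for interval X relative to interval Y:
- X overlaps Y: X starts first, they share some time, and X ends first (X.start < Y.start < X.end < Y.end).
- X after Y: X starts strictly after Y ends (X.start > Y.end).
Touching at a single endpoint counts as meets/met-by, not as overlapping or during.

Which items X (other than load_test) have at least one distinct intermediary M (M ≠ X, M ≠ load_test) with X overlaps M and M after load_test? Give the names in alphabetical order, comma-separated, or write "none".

audit, backup, compaction, demo, reindex, snapshot, soundcheck

Target load_test = [8, 52].
Intermediaries M with M after load_test: audit, backup, compaction, demo, design_review, retro, snapshot, soundcheck, standup, triage.
Via audit — items with X overlaps audit: none.
Via backup — items with X overlaps backup: compaction, demo, reindex, snapshot.
Via compaction — items with X overlaps compaction: audit, reindex, snapshot.
Via demo — items with X overlaps demo: audit, reindex, snapshot.
Via design_review — items with X overlaps design_review: backup, demo, soundcheck.
Via retro — items with X overlaps retro: backup, soundcheck.
Via snapshot — items with X overlaps snapshot: audit.
Via soundcheck — items with X overlaps soundcheck: demo.
Via standup — items with X overlaps standup: backup, demo.
Via triage — items with X overlaps triage: backup, demo, soundcheck.
Union: audit, backup, compaction, demo, reindex, snapshot, soundcheck.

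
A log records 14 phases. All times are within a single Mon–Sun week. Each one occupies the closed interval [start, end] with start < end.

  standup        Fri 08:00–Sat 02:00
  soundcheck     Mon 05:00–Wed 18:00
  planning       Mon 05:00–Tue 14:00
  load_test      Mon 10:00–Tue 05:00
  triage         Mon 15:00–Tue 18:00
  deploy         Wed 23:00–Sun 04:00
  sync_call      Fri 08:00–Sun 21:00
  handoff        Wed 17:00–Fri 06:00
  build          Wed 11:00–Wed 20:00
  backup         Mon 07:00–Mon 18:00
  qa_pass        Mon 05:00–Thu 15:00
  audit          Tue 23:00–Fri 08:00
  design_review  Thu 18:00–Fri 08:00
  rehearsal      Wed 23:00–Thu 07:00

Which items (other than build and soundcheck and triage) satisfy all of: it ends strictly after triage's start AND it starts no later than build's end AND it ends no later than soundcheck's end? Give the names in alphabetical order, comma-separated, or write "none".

backup, load_test, planning

Conditions: its end is strictly after triage's start (X.end > Mon 15:00) AND its start is no later than build's end (X.start <= Wed 20:00) AND its end is no later than soundcheck's end (X.end <= Wed 18:00).
audit: end Fri 08:00 > Mon 15:00? ✓; start Tue 23:00 <= Wed 20:00? ✓; end Fri 08:00 <= Wed 18:00? ✗ → no.
backup: end Mon 18:00 > Mon 15:00? ✓; start Mon 07:00 <= Wed 20:00? ✓; end Mon 18:00 <= Wed 18:00? ✓ → yes.
deploy: end Sun 04:00 > Mon 15:00? ✓; start Wed 23:00 <= Wed 20:00? ✗; end Sun 04:00 <= Wed 18:00? ✗ → no.
design_review: end Fri 08:00 > Mon 15:00? ✓; start Thu 18:00 <= Wed 20:00? ✗; end Fri 08:00 <= Wed 18:00? ✗ → no.
handoff: end Fri 06:00 > Mon 15:00? ✓; start Wed 17:00 <= Wed 20:00? ✓; end Fri 06:00 <= Wed 18:00? ✗ → no.
load_test: end Tue 05:00 > Mon 15:00? ✓; start Mon 10:00 <= Wed 20:00? ✓; end Tue 05:00 <= Wed 18:00? ✓ → yes.
planning: end Tue 14:00 > Mon 15:00? ✓; start Mon 05:00 <= Wed 20:00? ✓; end Tue 14:00 <= Wed 18:00? ✓ → yes.
qa_pass: end Thu 15:00 > Mon 15:00? ✓; start Mon 05:00 <= Wed 20:00? ✓; end Thu 15:00 <= Wed 18:00? ✗ → no.
rehearsal: end Thu 07:00 > Mon 15:00? ✓; start Wed 23:00 <= Wed 20:00? ✗; end Thu 07:00 <= Wed 18:00? ✗ → no.
standup: end Sat 02:00 > Mon 15:00? ✓; start Fri 08:00 <= Wed 20:00? ✗; end Sat 02:00 <= Wed 18:00? ✗ → no.
sync_call: end Sun 21:00 > Mon 15:00? ✓; start Fri 08:00 <= Wed 20:00? ✗; end Sun 21:00 <= Wed 18:00? ✗ → no.
Result: backup, load_test, planning.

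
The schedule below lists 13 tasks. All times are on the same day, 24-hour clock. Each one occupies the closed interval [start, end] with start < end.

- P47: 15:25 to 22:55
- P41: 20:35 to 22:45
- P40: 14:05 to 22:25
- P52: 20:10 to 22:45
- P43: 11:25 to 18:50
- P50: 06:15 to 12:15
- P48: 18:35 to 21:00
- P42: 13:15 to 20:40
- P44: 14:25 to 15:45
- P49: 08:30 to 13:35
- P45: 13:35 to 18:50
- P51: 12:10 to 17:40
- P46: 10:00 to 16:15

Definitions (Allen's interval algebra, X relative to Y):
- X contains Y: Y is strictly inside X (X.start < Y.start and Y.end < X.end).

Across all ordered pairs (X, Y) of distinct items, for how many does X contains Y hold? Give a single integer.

12

Checking all 156 ordered pairs for relation 'contains'; matching pairs in alphabetical order:
(P40, P44): P40 contains P44 ✓
(P40, P48): P40 contains P48 ✓
(P42, P44): P42 contains P44 ✓
(P42, P45): P42 contains P45 ✓
(P43, P44): P43 contains P44 ✓
(P43, P51): P43 contains P51 ✓
(P45, P44): P45 contains P44 ✓
(P46, P44): P46 contains P44 ✓
(P47, P41): P47 contains P41 ✓
(P47, P48): P47 contains P48 ✓
(P47, P52): P47 contains P52 ✓
(P51, P44): P51 contains P44 ✓
Count: 12.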